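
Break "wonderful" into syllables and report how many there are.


Word: "wonderful"
Syllable breakdown: won | der | ful
Counting: 3 parts
= 3 syllables


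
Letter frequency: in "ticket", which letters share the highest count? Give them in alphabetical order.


Word: "ticket"
Letter counts:
  'c': 1
  'e': 1
  'i': 1
  'k': 1
  't': 2
Maximum count = 2
Most frequent = 't' (2 times each)


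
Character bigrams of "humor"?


Word: "humor" (length 5)
Number of bigrams = 5 - 2 + 1 = 4
  Position 0: "hu"
  Position 1: "um"
  Position 2: "mo"
  Position 3: "or"
Bigrams = "hu", "um", "mo", "or"


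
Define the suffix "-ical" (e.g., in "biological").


Suffix: -ical
As in: biological -> biology + -ical, with a spelling change
Meaning = relating to


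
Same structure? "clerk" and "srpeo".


Pattern of "clerk": [0, 1, 2, 3, 4]
Pattern of "srpeo": [0, 1, 2, 3, 4]
Patterns match
Same pattern = Yes


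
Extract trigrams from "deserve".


Word: "deserve" (length 7)
Number of trigrams = 7 - 3 + 1 = 5
  Position 0: "des"
  Position 1: "ese"
  Position 2: "ser"
  Position 3: "erv"
  Position 4: "rve"
Trigrams = "des", "ese", "ser", "erv", "rve"


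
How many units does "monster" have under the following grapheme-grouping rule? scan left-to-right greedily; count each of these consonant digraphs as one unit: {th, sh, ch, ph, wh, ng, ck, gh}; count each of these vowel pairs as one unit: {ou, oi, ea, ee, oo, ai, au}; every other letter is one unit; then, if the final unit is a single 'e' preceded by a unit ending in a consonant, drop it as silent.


Word: "monster" (7 letters)
Left-to-right scan:
  1. 'm' (letter)
  2. 'o' (letter)
  3. 'n' (letter)
  4. 's' (letter)
  5. 't' (letter)
  6. 'e' (letter)
  7. 'r' (letter)
Units from scan: 7
Sound units = 7 units


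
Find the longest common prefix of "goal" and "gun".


Word 1: "goal"
Word 2: "gun"
Comparing from start:
  Pos 0: 'g' == 'g'
  Pos 1: 'o' != 'u' (stop)
LCP = "g" (length 1)


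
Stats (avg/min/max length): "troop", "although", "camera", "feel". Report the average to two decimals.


Lengths: "troop"=5, "although"=8, "camera"=6, "feel"=4
Sum = 23, Count = 4
Average = 23/4 = 5.75
= avg=5.75, min=4, max=8


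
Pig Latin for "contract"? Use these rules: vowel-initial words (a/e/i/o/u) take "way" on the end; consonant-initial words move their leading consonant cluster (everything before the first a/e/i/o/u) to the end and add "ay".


Word: "contract"
Starts with consonant(s) → move to end, add 'ay'
Consonant cluster: "c"
Pig Latin = "ontractcay"


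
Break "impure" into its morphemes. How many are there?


Word: "impure"
Morphemes: im- / pure
Each morpheme carries meaning
= 2 morphemes


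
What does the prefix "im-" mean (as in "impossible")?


Prefix: im-
Example: impossible (im- + possible)
Meaning = not / into


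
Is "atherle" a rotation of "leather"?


Word: "leather", Candidate: "atherle"
Method: check if candidate is substring of word+word
"leatherleather" contains "atherle"? Yes
Is rotation = Yes


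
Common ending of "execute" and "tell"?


Word 1: "execute"
Word 2: "tell"
Comparing from end:
  Pos -1: 'e' != 'l' (stop)
LCS = "" (length 0)


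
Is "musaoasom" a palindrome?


Word: "musaoasom"
Reversed: "mosaoasum"
Forward == Backward? musaoasom != mosaoasum
Palindrome = No


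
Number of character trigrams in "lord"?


Word: "lord" (length 4)
Number of 3-grams = length - 3 + 1 = 4 - 3 + 1
= 2


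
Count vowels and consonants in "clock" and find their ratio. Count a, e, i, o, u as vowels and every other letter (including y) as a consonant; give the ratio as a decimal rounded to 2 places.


Word: "clock"
Vowels (a,e,i,o,u): 1
Consonants: 4
Ratio = 1/4
= 0.25


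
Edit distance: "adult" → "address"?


Word 1: "adult" (length 5)
Word 2: "address" (length 7)
One optimal edit sequence (insert/delete/substitute each cost 1):
  1. keep 'a'
  2. insert 'd'  (+1)
  3. keep 'd'
  4. insert 'r'  (+1)
  5. substitute 'u' -> 'e'  (+1)
  6. substitute 'l' -> 's'  (+1)
  7. substitute 't' -> 's'  (+1)
Total edit operations: 5
Edit distance = 5


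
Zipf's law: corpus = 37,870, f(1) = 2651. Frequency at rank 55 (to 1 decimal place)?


Zipf's law: f(r) = f(1) / r
f(1) = 2651
f(55) = 2651 / 55
= 48.2 occurrences


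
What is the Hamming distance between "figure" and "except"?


Comparing character by character (same length = 6):
  Pos 0: 'f' vs 'e' !=
  Pos 1: 'i' vs 'x' !=
  Pos 2: 'g' vs 'c' !=
  Pos 3: 'u' vs 'e' !=
  Pos 4: 'r' vs 'p' !=
  Pos 5: 'e' vs 't' !=
Hamming distance = 6


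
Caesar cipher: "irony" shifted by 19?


Word: "irony"
Shift: 19
Each letter → (letter + shift) mod 26:
  'i' (8) + 19 = 1 → 'b'
  'r' (17) + 19 = 10 → 'k'
  'o' (14) + 19 = 7 → 'h'
  'n' (13) + 19 = 6 → 'g'
  'y' (24) + 19 = 17 → 'r'
Result = "bkhgr"


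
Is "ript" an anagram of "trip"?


Word 1: "trip" → sorted: iprt
Word 2: "ript" → sorted: iprt
Same letters? iprt == iprt
Anagram = Yes


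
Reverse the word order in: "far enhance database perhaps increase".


Original: "far enhance database perhaps increase"
Words (1..n): far | enhance | database | perhaps | increase
Reversed (n..1): increase | perhaps | database | enhance | far
Result = "increase perhaps database enhance far"


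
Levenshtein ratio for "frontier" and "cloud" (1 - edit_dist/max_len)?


Word 1: "frontier" (length 8)
Word 2: "cloud" (length 5)
One optimal edit sequence:
  1. substitute 'f' -> 'c'  (+1)
  2. substitute 'r' -> 'l'  (+1)
  3. keep 'o'
  4. delete 'n'  (+1)
  5. delete 't'  (+1)
  6. delete 'i'  (+1)
  7. substitute 'e' -> 'u'  (+1)
  8. substitute 'r' -> 'd'  (+1)
Edit distance = 7
Max length = max(8, 5) = 8
Similarity = 1 - 7/8
= 0.1250


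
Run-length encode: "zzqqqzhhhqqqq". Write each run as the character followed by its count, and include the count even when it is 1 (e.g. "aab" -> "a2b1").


String: "zzqqqzhhhqqqq"
Scanning for consecutive runs:
  'z' x 2
  'q' x 3
  'z' x 1
  'h' x 3
  'q' x 4
RLE = "z2q3z1h3q4"


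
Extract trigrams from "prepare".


Word: "prepare" (length 7)
Number of trigrams = 7 - 3 + 1 = 5
  Position 0: "pre"
  Position 1: "rep"
  Position 2: "epa"
  Position 3: "par"
  Position 4: "are"
Trigrams = "pre", "rep", "epa", "par", "are"


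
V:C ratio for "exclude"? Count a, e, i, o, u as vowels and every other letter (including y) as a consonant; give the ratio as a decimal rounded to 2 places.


Word: "exclude"
Vowels (a,e,i,o,u): 3
Consonants: 4
Ratio = 3/4
= 0.75


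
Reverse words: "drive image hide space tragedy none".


Original: "drive image hide space tragedy none"
Words (1..n): drive | image | hide | space | tragedy | none
Reversed (n..1): none | tragedy | space | hide | image | drive
Result = "none tragedy space hide image drive"


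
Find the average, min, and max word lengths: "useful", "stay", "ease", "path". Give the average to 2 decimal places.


Lengths: "useful"=6, "stay"=4, "ease"=4, "path"=4
Sum = 18, Count = 4
Average = 18/4 = 4.50
= avg=4.50, min=4, max=6


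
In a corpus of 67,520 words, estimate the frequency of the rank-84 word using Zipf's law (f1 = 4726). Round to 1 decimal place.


Zipf's law: f(r) = f(1) / r
f(1) = 4726
f(84) = 4726 / 84
= 56.3 occurrences


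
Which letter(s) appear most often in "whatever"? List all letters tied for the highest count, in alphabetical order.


Word: "whatever"
Letter counts:
  'a': 1
  'e': 2
  'h': 1
  'r': 1
  't': 1
  'v': 1
  'w': 1
Maximum count = 2
Most frequent = 'e' (2 times each)


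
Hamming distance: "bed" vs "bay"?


Comparing character by character (same length = 3):
  Pos 0: 'b' vs 'b' =
  Pos 1: 'e' vs 'a' !=
  Pos 2: 'd' vs 'y' !=
Hamming distance = 2


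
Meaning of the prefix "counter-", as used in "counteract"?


Prefix: counter-
As in: counteract -> counter- + act
Meaning = against / opposite


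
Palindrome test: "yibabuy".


Word: "yibabuy"
Reversed: "yubabiy"
Forward == Backward? yibabuy != yubabiy
Palindrome = No


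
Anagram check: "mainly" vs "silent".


Word 1: "mainly" → sorted: ailmny
Word 2: "silent" → sorted: eilnst
Same letters? ailmny != eilnst
Anagram = No


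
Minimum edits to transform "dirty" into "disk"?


Word 1: "dirty" (length 5)
Word 2: "disk" (length 4)
One optimal edit sequence (insert/delete/substitute each cost 1):
  1. keep 'd'
  2. keep 'i'
  3. delete 'r'  (+1)
  4. substitute 't' -> 's'  (+1)
  5. substitute 'y' -> 'k'  (+1)
Total edit operations: 3
Edit distance = 3


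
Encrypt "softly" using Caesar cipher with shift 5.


Word: "softly"
Shift: 5
Each letter → (letter + shift) mod 26:
  's' (18) + 5 = 23 → 'x'
  'o' (14) + 5 = 19 → 't'
  'f' (5) + 5 = 10 → 'k'
  't' (19) + 5 = 24 → 'y'
  'l' (11) + 5 = 16 → 'q'
  'y' (24) + 5 = 3 → 'd'
Result = "xtkyqd"


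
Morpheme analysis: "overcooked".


Word: "overcooked"
Morphemes: over- + cook + -ed
Each morpheme carries meaning
= 3 morphemes


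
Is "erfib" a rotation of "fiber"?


Word: "fiber", Candidate: "erfib"
Method: check if candidate is substring of word+word
"fiberfiber" contains "erfib"? Yes
Is rotation = Yes


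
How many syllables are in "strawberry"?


Word: "strawberry"
Syllable breakdown: straw · ber · ry
Counting: 3 parts
= 3 syllables


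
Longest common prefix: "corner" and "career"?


Word 1: "corner"
Word 2: "career"
Comparing from start:
  Pos 0: 'c' == 'c'
  Pos 1: 'o' != 'a' (stop)
LCP = "c" (length 1)


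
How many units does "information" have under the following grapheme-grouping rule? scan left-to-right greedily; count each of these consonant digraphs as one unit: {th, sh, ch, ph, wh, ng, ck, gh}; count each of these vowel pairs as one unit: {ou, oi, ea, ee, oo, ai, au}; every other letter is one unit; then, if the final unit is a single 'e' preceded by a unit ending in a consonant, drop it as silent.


Word: "information" (11 letters)
Left-to-right scan:
  1. 'i' (letter)
  2. 'n' (letter)
  3. 'f' (letter)
  4. 'o' (letter)
  5. 'r' (letter)
  6. 'm' (letter)
  7. 'a' (letter)
  8. 't' (letter)
  9. 'i' (letter)
  10. 'o' (letter)
  11. 'n' (letter)
Units from scan: 11
Sound units = 11 units


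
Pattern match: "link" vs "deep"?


Pattern of "link": [0, 1, 2, 3]
Pattern of "deep": [0, 1, 1, 2]
Patterns do not match
Same pattern = No


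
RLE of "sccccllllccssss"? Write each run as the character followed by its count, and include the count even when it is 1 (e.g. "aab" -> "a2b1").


String: "sccccllllccssss"
Scanning for consecutive runs:
  's' x 1
  'c' x 4
  'l' x 4
  'c' x 2
  's' x 4
RLE = "s1c4l4c2s4"


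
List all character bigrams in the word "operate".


Word: "operate" (length 7)
Number of bigrams = 7 - 2 + 1 = 6
  Position 0: "op"
  Position 1: "pe"
  Position 2: "er"
  Position 3: "ra"
  Position 4: "at"
  Position 5: "te"
Bigrams = "op", "pe", "er", "ra", "at", "te"


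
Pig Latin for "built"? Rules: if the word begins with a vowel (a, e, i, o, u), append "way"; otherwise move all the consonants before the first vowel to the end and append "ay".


Word: "built"
Starts with consonant(s) → move to end, add 'ay'
Consonant cluster: "b"
Pig Latin = "uiltbay"


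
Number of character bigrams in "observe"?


Word: "observe" (length 7)
Number of 2-grams = length - 2 + 1 = 7 - 2 + 1
= 6


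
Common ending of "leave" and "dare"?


Word 1: "leave"
Word 2: "dare"
Comparing from end:
  Pos -1: 'e' == 'e'
  Pos -2: 'v' != 'r' (stop)
LCS = "e" (length 1)


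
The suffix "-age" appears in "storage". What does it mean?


Suffix: -age
As in: storage -> store + -age, with a spelling change
Meaning = result / collection


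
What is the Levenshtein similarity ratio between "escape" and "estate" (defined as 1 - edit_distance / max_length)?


Word 1: "escape" (length 6)
Word 2: "estate" (length 6)
One optimal edit sequence:
  1. keep 'e'
  2. keep 's'
  3. substitute 'c' -> 't'  (+1)
  4. keep 'a'
  5. substitute 'p' -> 't'  (+1)
  6. keep 'e'
Edit distance = 2
Max length = max(6, 6) = 6
Similarity = 1 - 2/6
= 0.6667


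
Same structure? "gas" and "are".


Pattern of "gas": [0, 1, 2]
Pattern of "are": [0, 1, 2]
Patterns match
Same pattern = Yes


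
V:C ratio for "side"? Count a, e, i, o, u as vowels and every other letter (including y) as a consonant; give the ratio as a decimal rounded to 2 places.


Word: "side"
Vowels (a,e,i,o,u): 2
Consonants: 2
Ratio = 2/2
= 1.00


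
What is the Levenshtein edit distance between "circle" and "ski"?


Word 1: "circle" (length 6)
Word 2: "ski" (length 3)
One optimal edit sequence (insert/delete/substitute each cost 1):
  1. delete 'c'  (+1)
  2. delete 'i'  (+1)
  3. delete 'r'  (+1)
  4. substitute 'c' -> 's'  (+1)
  5. substitute 'l' -> 'k'  (+1)
  6. substitute 'e' -> 'i'  (+1)
Total edit operations: 6
Edit distance = 6


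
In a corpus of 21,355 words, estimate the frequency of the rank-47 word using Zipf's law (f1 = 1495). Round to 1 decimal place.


Zipf's law: f(r) = f(1) / r
f(1) = 1495
f(47) = 1495 / 47
= 31.8 occurrences


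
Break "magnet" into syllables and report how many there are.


Word: "magnet"
Syllable breakdown: mag / net
Counting: 2 parts
= 2 syllables


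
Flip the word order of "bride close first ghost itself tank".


Original: "bride close first ghost itself tank"
Words (1..n): bride | close | first | ghost | itself | tank
Reversed (n..1): tank | itself | ghost | first | close | bride
Result = "tank itself ghost first close bride"


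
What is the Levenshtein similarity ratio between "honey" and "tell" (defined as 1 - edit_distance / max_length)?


Word 1: "honey" (length 5)
Word 2: "tell" (length 4)
One optimal edit sequence:
  1. delete 'h'  (+1)
  2. substitute 'o' -> 't'  (+1)
  3. substitute 'n' -> 'e'  (+1)
  4. substitute 'e' -> 'l'  (+1)
  5. substitute 'y' -> 'l'  (+1)
Edit distance = 5
Max length = max(5, 4) = 5
Similarity = 1 - 5/5
= 0.0000


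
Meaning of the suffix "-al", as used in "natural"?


Suffix: -al
Example: natural (nature + -al, with a spelling change)
Meaning = relating to


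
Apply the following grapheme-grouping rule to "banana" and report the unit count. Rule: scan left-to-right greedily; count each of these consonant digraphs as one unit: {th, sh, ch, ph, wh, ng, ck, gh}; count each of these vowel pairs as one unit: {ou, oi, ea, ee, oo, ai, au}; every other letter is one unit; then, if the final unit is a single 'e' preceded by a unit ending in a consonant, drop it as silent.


Word: "banana" (6 letters)
Left-to-right scan:
  (1) 'b' (letter)
  (2) 'a' (letter)
  (3) 'n' (letter)
  (4) 'a' (letter)
  (5) 'n' (letter)
  (6) 'a' (letter)
Units from scan: 6
Sound units = 6 units


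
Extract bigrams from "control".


Word: "control" (length 7)
Number of bigrams = 7 - 2 + 1 = 6
  Position 0: "co"
  Position 1: "on"
  Position 2: "nt"
  Position 3: "tr"
  Position 4: "ro"
  Position 5: "ol"
Bigrams = "co", "on", "nt", "tr", "ro", "ol"


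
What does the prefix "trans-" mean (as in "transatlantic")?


Prefix: trans-
As in: transatlantic -> trans- + atlantic
Meaning = across


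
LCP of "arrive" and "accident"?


Word 1: "arrive"
Word 2: "accident"
Comparing from start:
  Pos 0: 'a' == 'a'
  Pos 1: 'r' != 'c' (stop)
LCP = "a" (length 1)


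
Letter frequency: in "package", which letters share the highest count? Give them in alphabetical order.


Word: "package"
Letter counts:
  'a': 2
  'c': 1
  'e': 1
  'g': 1
  'k': 1
  'p': 1
Maximum count = 2
Most frequent = 'a' (2 times each)


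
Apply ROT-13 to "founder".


Word: "founder"
Shift: 13
Each letter → (letter + shift) mod 26:
  'f' (5) + 13 = 18 → 's'
  'o' (14) + 13 = 1 → 'b'
  'u' (20) + 13 = 7 → 'h'
  'n' (13) + 13 = 0 → 'a'
  'd' (3) + 13 = 16 → 'q'
  'e' (4) + 13 = 17 → 'r'
  'r' (17) + 13 = 4 → 'e'
Result = "sbhaqre"


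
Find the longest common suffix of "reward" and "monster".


Word 1: "reward"
Word 2: "monster"
Comparing from end:
  Pos -1: 'd' != 'r' (stop)
LCS = "" (length 0)


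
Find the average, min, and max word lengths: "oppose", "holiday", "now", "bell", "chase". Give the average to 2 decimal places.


Lengths: "oppose"=6, "holiday"=7, "now"=3, "bell"=4, "chase"=5
Sum = 25, Count = 5
Average = 25/5 = 5.00
= avg=5.00, min=3, max=7


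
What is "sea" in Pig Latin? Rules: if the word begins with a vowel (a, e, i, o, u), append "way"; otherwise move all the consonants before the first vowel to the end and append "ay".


Word: "sea"
Starts with consonant(s) → move to end, add 'ay'
Consonant cluster: "s"
Pig Latin = "easay"


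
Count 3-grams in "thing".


Word: "thing" (length 5)
Number of 3-grams = length - 3 + 1 = 5 - 3 + 1
= 3


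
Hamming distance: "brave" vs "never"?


Comparing character by character (same length = 5):
  Pos 0: 'b' vs 'n' !=
  Pos 1: 'r' vs 'e' !=
  Pos 2: 'a' vs 'v' !=
  Pos 3: 'v' vs 'e' !=
  Pos 4: 'e' vs 'r' !=
Hamming distance = 5


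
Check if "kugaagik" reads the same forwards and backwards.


Word: "kugaagik"
Reversed: "kigaaguk"
Forward == Backward? kugaagik != kigaaguk
Palindrome = No


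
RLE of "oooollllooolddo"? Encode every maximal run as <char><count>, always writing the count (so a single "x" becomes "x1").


String: "oooollllooolddo"
Scanning for consecutive runs:
  'o' x 4
  'l' x 4
  'o' x 3
  'l' x 1
  'd' x 2
  'o' x 1
RLE = "o4l4o3l1d2o1"


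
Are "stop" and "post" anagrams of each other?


Word 1: "stop" → sorted: opst
Word 2: "post" → sorted: opst
Same letters? opst == opst
Anagram = Yes


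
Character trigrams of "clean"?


Word: "clean" (length 5)
Number of trigrams = 5 - 3 + 1 = 3
  Position 0: "cle"
  Position 1: "lea"
  Position 2: "ean"
Trigrams = "cle", "lea", "ean"


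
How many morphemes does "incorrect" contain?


Word: "incorrect"
Morphemes: in- | correct
Each morpheme carries meaning
= 2 morphemes


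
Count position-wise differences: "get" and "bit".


Comparing character by character (same length = 3):
  Pos 0: 'g' vs 'b' !=
  Pos 1: 'e' vs 'i' !=
  Pos 2: 't' vs 't' =
Hamming distance = 2


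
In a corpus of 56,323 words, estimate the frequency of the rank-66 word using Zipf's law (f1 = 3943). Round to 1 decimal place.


Zipf's law: f(r) = f(1) / r
f(1) = 3943
f(66) = 3943 / 66
= 59.7 occurrences


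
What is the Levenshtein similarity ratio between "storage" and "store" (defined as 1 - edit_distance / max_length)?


Word 1: "storage" (length 7)
Word 2: "store" (length 5)
One optimal edit sequence:
  1. keep 's'
  2. keep 't'
  3. keep 'o'
  4. keep 'r'
  5. delete 'a'  (+1)
  6. delete 'g'  (+1)
  7. keep 'e'
Edit distance = 2
Max length = max(7, 5) = 7
Similarity = 1 - 2/7
= 0.7143


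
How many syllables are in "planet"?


Word: "planet"
Syllable breakdown: plan | et
Counting: 2 parts
= 2 syllables


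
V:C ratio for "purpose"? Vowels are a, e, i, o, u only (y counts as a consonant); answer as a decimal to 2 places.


Word: "purpose"
Vowels (a,e,i,o,u): 3
Consonants: 4
Ratio = 3/4
= 0.75


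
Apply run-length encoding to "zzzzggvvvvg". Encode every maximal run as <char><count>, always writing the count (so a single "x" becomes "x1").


String: "zzzzggvvvvg"
Scanning for consecutive runs:
  'z' x 4
  'g' x 2
  'v' x 4
  'g' x 1
RLE = "z4g2v4g1"


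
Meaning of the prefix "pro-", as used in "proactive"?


Prefix: pro-
Example: proactive (pro- + active)
Meaning = forward / in favor of


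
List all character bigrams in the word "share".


Word: "share" (length 5)
Number of bigrams = 5 - 2 + 1 = 4
  Position 0: "sh"
  Position 1: "ha"
  Position 2: "ar"
  Position 3: "re"
Bigrams = "sh", "ha", "ar", "re"


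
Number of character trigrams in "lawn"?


Word: "lawn" (length 4)
Number of 3-grams = length - 3 + 1 = 4 - 3 + 1
= 2


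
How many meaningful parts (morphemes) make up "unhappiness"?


Word: "unhappiness"
Morphemes: un- | happi | -ness
Each morpheme carries meaning
= 3 morphemes


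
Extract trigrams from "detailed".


Word: "detailed" (length 8)
Number of trigrams = 8 - 3 + 1 = 6
  Position 0: "det"
  Position 1: "eta"
  Position 2: "tai"
  Position 3: "ail"
  Position 4: "ile"
  Position 5: "led"
Trigrams = "det", "eta", "tai", "ail", "ile", "led"


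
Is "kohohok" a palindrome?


Word: "kohohok"
Reversed: "kohohok"
Forward == Backward? kohohok == kohohok
Palindrome = Yes


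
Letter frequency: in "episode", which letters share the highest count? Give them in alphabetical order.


Word: "episode"
Letter counts:
  'd': 1
  'e': 2
  'i': 1
  'o': 1
  'p': 1
  's': 1
Maximum count = 2
Most frequent = 'e' (2 times each)


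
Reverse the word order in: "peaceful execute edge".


Original: "peaceful execute edge"
Words (1..n): peaceful | execute | edge
Reversed (n..1): edge | execute | peaceful
Result = "edge execute peaceful"


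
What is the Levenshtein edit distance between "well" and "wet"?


Word 1: "well" (length 4)
Word 2: "wet" (length 3)
One optimal edit sequence (insert/delete/substitute each cost 1):
  1. keep 'w'
  2. keep 'e'
  3. delete 'l'  (+1)
  4. substitute 'l' -> 't'  (+1)
Total edit operations: 2
Edit distance = 2


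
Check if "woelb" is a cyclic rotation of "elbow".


Word: "elbow", Candidate: "woelb"
Method: check if candidate is substring of word+word
"elbowelbow" contains "woelb"? No
Is rotation = No


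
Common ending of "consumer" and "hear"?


Word 1: "consumer"
Word 2: "hear"
Comparing from end:
  Pos -1: 'r' == 'r'
  Pos -2: 'e' != 'a' (stop)
LCS = "r" (length 1)


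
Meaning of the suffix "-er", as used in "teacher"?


Suffix: -er
As in: teacher -> teach + -er
Meaning = one who / more


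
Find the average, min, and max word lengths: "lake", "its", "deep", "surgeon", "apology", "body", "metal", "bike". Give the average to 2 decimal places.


Lengths: "lake"=4, "its"=3, "deep"=4, "surgeon"=7, "apology"=7, "body"=4, "metal"=5, "bike"=4
Sum = 38, Count = 8
Average = 38/8 = 4.75
= avg=4.75, min=3, max=7


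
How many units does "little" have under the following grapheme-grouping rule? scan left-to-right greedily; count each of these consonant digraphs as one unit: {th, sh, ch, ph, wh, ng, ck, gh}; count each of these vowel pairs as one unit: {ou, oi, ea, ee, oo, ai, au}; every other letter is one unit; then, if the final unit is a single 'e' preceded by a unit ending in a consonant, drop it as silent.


Word: "little" (6 letters)
Left-to-right scan:
  (1) 'l' (letter)
  (2) 'i' (letter)
  (3) 't' (letter)
  (4) 't' (letter)
  (5) 'l' (letter)
  (6) 'e' (letter)
Units from scan: 6
Final unit is 'e' after a consonant -> drop as silent (-1)
Sound units = 5 units


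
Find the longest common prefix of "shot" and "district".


Word 1: "shot"
Word 2: "district"
Comparing from start:
  Pos 0: 's' != 'd' (stop)
LCP = "" (length 0)


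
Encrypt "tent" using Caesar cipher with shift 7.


Word: "tent"
Shift: 7
Each letter → (letter + shift) mod 26:
  't' (19) + 7 = 0 → 'a'
  'e' (4) + 7 = 11 → 'l'
  'n' (13) + 7 = 20 → 'u'
  't' (19) + 7 = 0 → 'a'
Result = "alua"


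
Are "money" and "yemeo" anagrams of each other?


Word 1: "money" → sorted: emnoy
Word 2: "yemeo" → sorted: eemoy
Same letters? emnoy != eemoy
Anagram = No


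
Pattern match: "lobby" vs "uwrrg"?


Pattern of "lobby": [0, 1, 2, 2, 3]
Pattern of "uwrrg": [0, 1, 2, 2, 3]
Patterns match
Same pattern = Yes


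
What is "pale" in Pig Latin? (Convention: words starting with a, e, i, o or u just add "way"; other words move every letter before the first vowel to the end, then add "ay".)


Word: "pale"
Starts with consonant(s) → move to end, add 'ay'
Consonant cluster: "p"
Pig Latin = "alepay"


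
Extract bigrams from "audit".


Word: "audit" (length 5)
Number of bigrams = 5 - 2 + 1 = 4
  Position 0: "au"
  Position 1: "ud"
  Position 2: "di"
  Position 3: "it"
Bigrams = "au", "ud", "di", "it"


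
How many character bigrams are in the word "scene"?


Word: "scene" (length 5)
Number of 2-grams = length - 2 + 1 = 5 - 2 + 1
= 4


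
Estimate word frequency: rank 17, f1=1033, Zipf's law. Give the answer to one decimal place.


Zipf's law: f(r) = f(1) / r
f(1) = 1033
f(17) = 1033 / 17
= 60.8 occurrences


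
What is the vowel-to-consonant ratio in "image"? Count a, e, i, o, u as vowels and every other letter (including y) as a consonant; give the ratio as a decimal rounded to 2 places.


Word: "image"
Vowels (a,e,i,o,u): 3
Consonants: 2
Ratio = 3/2
= 1.50


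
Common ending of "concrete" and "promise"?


Word 1: "concrete"
Word 2: "promise"
Comparing from end:
  Pos -1: 'e' == 'e'
  Pos -2: 't' != 's' (stop)
LCS = "e" (length 1)


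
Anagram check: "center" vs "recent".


Word 1: "center" → sorted: ceenrt
Word 2: "recent" → sorted: ceenrt
Same letters? ceenrt == ceenrt
Anagram = Yes


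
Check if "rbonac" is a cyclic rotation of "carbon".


Word: "carbon", Candidate: "rbonac"
Method: check if candidate is substring of word+word
"carboncarbon" contains "rbonac"? No
Is rotation = No


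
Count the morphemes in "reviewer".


Word: "reviewer"
Morphemes: re- | view | -er
Each morpheme carries meaning
= 3 morphemes


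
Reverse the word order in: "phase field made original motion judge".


Original: "phase field made original motion judge"
Words (1..n): phase | field | made | original | motion | judge
Reversed (n..1): judge | motion | original | made | field | phase
Result = "judge motion original made field phase"


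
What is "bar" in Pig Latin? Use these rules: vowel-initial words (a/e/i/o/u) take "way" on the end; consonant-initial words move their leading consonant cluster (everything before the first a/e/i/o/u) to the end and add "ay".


Word: "bar"
Starts with consonant(s) → move to end, add 'ay'
Consonant cluster: "b"
Pig Latin = "arbay"


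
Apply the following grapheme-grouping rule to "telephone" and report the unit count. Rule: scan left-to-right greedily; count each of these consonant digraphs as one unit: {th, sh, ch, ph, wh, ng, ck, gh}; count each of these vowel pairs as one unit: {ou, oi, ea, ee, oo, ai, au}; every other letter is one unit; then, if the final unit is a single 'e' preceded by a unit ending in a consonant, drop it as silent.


Word: "telephone" (9 letters)
Left-to-right scan:
  (1) 't' (letter)
  (2) 'e' (letter)
  (3) 'l' (letter)
  (4) 'e' (letter)
  (5) 'ph' (digraph)
  (6) 'o' (letter)
  (7) 'n' (letter)
  (8) 'e' (letter)
Units from scan: 8
Final unit is 'e' after a consonant -> drop as silent (-1)
Sound units = 7 units


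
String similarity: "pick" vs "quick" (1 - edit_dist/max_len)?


Word 1: "pick" (length 4)
Word 2: "quick" (length 5)
One optimal edit sequence:
  1. insert 'q'  (+1)
  2. substitute 'p' -> 'u'  (+1)
  3. keep 'i'
  4. keep 'c'
  5. keep 'k'
Edit distance = 2
Max length = max(4, 5) = 5
Similarity = 1 - 2/5
= 0.6000


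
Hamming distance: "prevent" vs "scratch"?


Comparing character by character (same length = 7):
  Pos 0: 'p' vs 's' !=
  Pos 1: 'r' vs 'c' !=
  Pos 2: 'e' vs 'r' !=
  Pos 3: 'v' vs 'a' !=
  Pos 4: 'e' vs 't' !=
  Pos 5: 'n' vs 'c' !=
  Pos 6: 't' vs 'h' !=
Hamming distance = 7


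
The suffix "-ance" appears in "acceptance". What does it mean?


Suffix: -ance
Example: acceptance = accept + -ance
Meaning = state of


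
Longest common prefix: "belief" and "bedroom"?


Word 1: "belief"
Word 2: "bedroom"
Comparing from start:
  Pos 0: 'b' == 'b'
  Pos 1: 'e' == 'e'
  Pos 2: 'l' != 'd' (stop)
LCP = "be" (length 2)


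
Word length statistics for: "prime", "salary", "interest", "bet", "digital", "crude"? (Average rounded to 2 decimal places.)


Lengths: "prime"=5, "salary"=6, "interest"=8, "bet"=3, "digital"=7, "crude"=5
Sum = 34, Count = 6
Average = 34/6 = 5.67
= avg=5.67, min=3, max=8


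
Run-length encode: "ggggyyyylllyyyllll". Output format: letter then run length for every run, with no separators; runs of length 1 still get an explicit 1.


String: "ggggyyyylllyyyllll"
Scanning for consecutive runs:
  'g' x 4
  'y' x 4
  'l' x 3
  'y' x 3
  'l' x 4
RLE = "g4y4l3y3l4"


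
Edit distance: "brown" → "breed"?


Word 1: "brown" (length 5)
Word 2: "breed" (length 5)
One optimal edit sequence (insert/delete/substitute each cost 1):
  1. keep 'b'
  2. keep 'r'
  3. substitute 'o' -> 'e'  (+1)
  4. substitute 'w' -> 'e'  (+1)
  5. substitute 'n' -> 'd'  (+1)
Total edit operations: 3
Edit distance = 3


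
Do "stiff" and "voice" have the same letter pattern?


Pattern of "stiff": [0, 1, 2, 3, 3]
Pattern of "voice": [0, 1, 2, 3, 4]
Patterns do not match
Same pattern = No


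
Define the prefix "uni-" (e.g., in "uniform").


Prefix: uni-
As in: uniform -> uni- + form
Meaning = one


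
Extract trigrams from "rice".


Word: "rice" (length 4)
Number of trigrams = 4 - 3 + 1 = 2
  Position 0: "ric"
  Position 1: "ice"
Trigrams = "ric", "ice"


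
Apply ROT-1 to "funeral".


Word: "funeral"
Shift: 1
Each letter → (letter + shift) mod 26:
  'f' (5) + 1 = 6 → 'g'
  'u' (20) + 1 = 21 → 'v'
  'n' (13) + 1 = 14 → 'o'
  'e' (4) + 1 = 5 → 'f'
  'r' (17) + 1 = 18 → 's'
  'a' (0) + 1 = 1 → 'b'
  'l' (11) + 1 = 12 → 'm'
Result = "gvofsbm"


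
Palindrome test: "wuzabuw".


Word: "wuzabuw"
Reversed: "wubazuw"
Forward == Backward? wuzabuw != wubazuw
Palindrome = No


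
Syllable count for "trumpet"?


Word: "trumpet"
Syllable breakdown: trum-pet
Counting: 2 parts
= 2 syllables


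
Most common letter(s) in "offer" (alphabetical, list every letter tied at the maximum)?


Word: "offer"
Letter counts:
  'e': 1
  'f': 2
  'o': 1
  'r': 1
Maximum count = 2
Most frequent = 'f' (2 times each)


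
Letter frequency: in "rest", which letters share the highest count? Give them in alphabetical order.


Word: "rest"
Letter counts:
  'e': 1
  'r': 1
  's': 1
  't': 1
Maximum count = 1
Most frequent = 'e', 'r', 's', 't' (1 time each)


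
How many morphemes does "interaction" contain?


Word: "interaction"
Morphemes: inter- / act / -ion
Each morpheme carries meaning
= 3 morphemes


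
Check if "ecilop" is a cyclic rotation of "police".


Word: "police", Candidate: "ecilop"
Method: check if candidate is substring of word+word
"policepolice" contains "ecilop"? No
Is rotation = No


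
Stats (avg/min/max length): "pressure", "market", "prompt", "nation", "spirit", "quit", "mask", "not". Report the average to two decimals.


Lengths: "pressure"=8, "market"=6, "prompt"=6, "nation"=6, "spirit"=6, "quit"=4, "mask"=4, "not"=3
Sum = 43, Count = 8
Average = 43/8 = 5.38
= avg=5.38, min=3, max=8


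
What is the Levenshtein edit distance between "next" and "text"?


Word 1: "next" (length 4)
Word 2: "text" (length 4)
One optimal edit sequence (insert/delete/substitute each cost 1):
  1. substitute 'n' -> 't'  (+1)
  2. keep 'e'
  3. keep 'x'
  4. keep 't'
Total edit operations: 1
Edit distance = 1


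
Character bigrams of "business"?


Word: "business" (length 8)
Number of bigrams = 8 - 2 + 1 = 7
  Position 0: "bu"
  Position 1: "us"
  Position 2: "si"
  Position 3: "in"
  Position 4: "ne"
  Position 5: "es"
  Position 6: "ss"
Bigrams = "bu", "us", "si", "in", "ne", "es", "ss"


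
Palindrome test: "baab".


Word: "baab"
Reversed: "baab"
Forward == Backward? baab == baab
Palindrome = Yes


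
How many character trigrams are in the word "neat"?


Word: "neat" (length 4)
Number of 3-grams = length - 3 + 1 = 4 - 3 + 1
= 2


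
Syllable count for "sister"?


Word: "sister"
Syllable breakdown: sis-ter
Counting: 2 parts
= 2 syllables


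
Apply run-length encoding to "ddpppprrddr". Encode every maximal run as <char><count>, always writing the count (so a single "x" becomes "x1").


String: "ddpppprrddr"
Scanning for consecutive runs:
  'd' x 2
  'p' x 4
  'r' x 2
  'd' x 2
  'r' x 1
RLE = "d2p4r2d2r1"


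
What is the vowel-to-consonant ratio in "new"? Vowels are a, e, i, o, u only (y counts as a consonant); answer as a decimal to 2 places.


Word: "new"
Vowels (a,e,i,o,u): 1
Consonants: 2
Ratio = 1/2
= 0.50


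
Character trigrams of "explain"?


Word: "explain" (length 7)
Number of trigrams = 7 - 3 + 1 = 5
  Position 0: "exp"
  Position 1: "xpl"
  Position 2: "pla"
  Position 3: "lai"
  Position 4: "ain"
Trigrams = "exp", "xpl", "pla", "lai", "ain"


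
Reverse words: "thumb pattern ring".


Original: "thumb pattern ring"
Words (1..n): thumb | pattern | ring
Reversed (n..1): ring | pattern | thumb
Result = "ring pattern thumb"


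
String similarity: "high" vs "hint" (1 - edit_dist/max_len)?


Word 1: "high" (length 4)
Word 2: "hint" (length 4)
One optimal edit sequence:
  1. keep 'h'
  2. keep 'i'
  3. substitute 'g' -> 'n'  (+1)
  4. substitute 'h' -> 't'  (+1)
Edit distance = 2
Max length = max(4, 4) = 4
Similarity = 1 - 2/4
= 0.5000


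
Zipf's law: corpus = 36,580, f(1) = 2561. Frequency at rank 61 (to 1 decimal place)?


Zipf's law: f(r) = f(1) / r
f(1) = 2561
f(61) = 2561 / 61
= 42.0 occurrences


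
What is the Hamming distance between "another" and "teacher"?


Comparing character by character (same length = 7):
  Pos 0: 'a' vs 't' !=
  Pos 1: 'n' vs 'e' !=
  Pos 2: 'o' vs 'a' !=
  Pos 3: 't' vs 'c' !=
  Pos 4: 'h' vs 'h' =
  Pos 5: 'e' vs 'e' =
  Pos 6: 'r' vs 'r' =
Hamming distance = 4


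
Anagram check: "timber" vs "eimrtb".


Word 1: "timber" → sorted: beimrt
Word 2: "eimrtb" → sorted: beimrt
Same letters? beimrt == beimrt
Anagram = Yes


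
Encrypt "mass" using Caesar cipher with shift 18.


Word: "mass"
Shift: 18
Each letter → (letter + shift) mod 26:
  'm' (12) + 18 = 4 → 'e'
  'a' (0) + 18 = 18 → 's'
  's' (18) + 18 = 10 → 'k'
  's' (18) + 18 = 10 → 'k'
Result = "eskk"


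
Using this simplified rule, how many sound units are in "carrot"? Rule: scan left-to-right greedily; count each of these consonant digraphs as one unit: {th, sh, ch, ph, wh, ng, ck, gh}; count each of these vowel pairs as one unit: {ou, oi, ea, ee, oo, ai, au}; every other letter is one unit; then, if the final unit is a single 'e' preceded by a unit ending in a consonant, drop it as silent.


Word: "carrot" (6 letters)
Left-to-right scan:
  [1] 'c' (letter)
  [2] 'a' (letter)
  [3] 'r' (letter)
  [4] 'r' (letter)
  [5] 'o' (letter)
  [6] 't' (letter)
Units from scan: 6
Sound units = 6 units


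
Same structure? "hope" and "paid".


Pattern of "hope": [0, 1, 2, 3]
Pattern of "paid": [0, 1, 2, 3]
Patterns match
Same pattern = Yes


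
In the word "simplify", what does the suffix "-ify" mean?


Suffix: -ify
Example: simplify (simple + -ify, with a spelling change)
Meaning = to make


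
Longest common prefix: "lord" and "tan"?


Word 1: "lord"
Word 2: "tan"
Comparing from start:
  Pos 0: 'l' != 't' (stop)
LCP = "" (length 0)


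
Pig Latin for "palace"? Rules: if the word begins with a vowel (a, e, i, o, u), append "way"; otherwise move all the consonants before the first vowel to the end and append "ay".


Word: "palace"
Starts with consonant(s) → move to end, add 'ay'
Consonant cluster: "p"
Pig Latin = "alacepay"


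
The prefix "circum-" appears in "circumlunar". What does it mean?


Prefix: circum-
Example: circumlunar (circum- + lunar)
Meaning = around


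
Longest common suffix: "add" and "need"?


Word 1: "add"
Word 2: "need"
Comparing from end:
  Pos -1: 'd' == 'd'
  Pos -2: 'd' != 'e' (stop)
LCS = "d" (length 1)


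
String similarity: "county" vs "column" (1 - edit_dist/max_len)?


Word 1: "county" (length 6)
Word 2: "column" (length 6)
One optimal edit sequence:
  1. keep 'c'
  2. keep 'o'
  3. substitute 'u' -> 'l'  (+1)
  4. substitute 'n' -> 'u'  (+1)
  5. substitute 't' -> 'm'  (+1)
  6. substitute 'y' -> 'n'  (+1)
Edit distance = 4
Max length = max(6, 6) = 6
Similarity = 1 - 4/6
= 0.3333


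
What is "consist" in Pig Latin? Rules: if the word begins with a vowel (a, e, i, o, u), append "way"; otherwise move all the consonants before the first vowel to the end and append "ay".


Word: "consist"
Starts with consonant(s) → move to end, add 'ay'
Consonant cluster: "c"
Pig Latin = "onsistcay"


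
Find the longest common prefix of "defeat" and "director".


Word 1: "defeat"
Word 2: "director"
Comparing from start:
  Pos 0: 'd' == 'd'
  Pos 1: 'e' != 'i' (stop)
LCP = "d" (length 1)


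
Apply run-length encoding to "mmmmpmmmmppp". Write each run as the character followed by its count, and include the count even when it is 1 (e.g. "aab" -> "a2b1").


String: "mmmmpmmmmppp"
Scanning for consecutive runs:
  'm' x 4
  'p' x 1
  'm' x 4
  'p' x 3
RLE = "m4p1m4p3"


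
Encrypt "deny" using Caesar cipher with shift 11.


Word: "deny"
Shift: 11
Each letter → (letter + shift) mod 26:
  'd' (3) + 11 = 14 → 'o'
  'e' (4) + 11 = 15 → 'p'
  'n' (13) + 11 = 24 → 'y'
  'y' (24) + 11 = 9 → 'j'
Result = "opyj"


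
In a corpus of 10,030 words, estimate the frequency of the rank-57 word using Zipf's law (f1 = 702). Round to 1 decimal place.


Zipf's law: f(r) = f(1) / r
f(1) = 702
f(57) = 702 / 57
= 12.3 occurrences


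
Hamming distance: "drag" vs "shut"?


Comparing character by character (same length = 4):
  Pos 0: 'd' vs 's' !=
  Pos 1: 'r' vs 'h' !=
  Pos 2: 'a' vs 'u' !=
  Pos 3: 'g' vs 't' !=
Hamming distance = 4


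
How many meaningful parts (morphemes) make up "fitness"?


Word: "fitness"
Morphemes: fit + -ness
Each morpheme carries meaning
= 2 morphemes


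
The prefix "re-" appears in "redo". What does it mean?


Prefix: re-
As in: redo -> re- + do
Meaning = again


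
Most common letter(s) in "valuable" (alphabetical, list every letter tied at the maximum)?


Word: "valuable"
Letter counts:
  'a': 2
  'b': 1
  'e': 1
  'l': 2
  'u': 1
  'v': 1
Maximum count = 2
Most frequent = 'a', 'l' (2 times each)


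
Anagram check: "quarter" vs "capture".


Word 1: "quarter" → sorted: aeqrrtu
Word 2: "capture" → sorted: aceprtu
Same letters? aeqrrtu != aceprtu
Anagram = No


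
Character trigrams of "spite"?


Word: "spite" (length 5)
Number of trigrams = 5 - 3 + 1 = 3
  Position 0: "spi"
  Position 1: "pit"
  Position 2: "ite"
Trigrams = "spi", "pit", "ite"


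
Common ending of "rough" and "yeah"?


Word 1: "rough"
Word 2: "yeah"
Comparing from end:
  Pos -1: 'h' == 'h'
  Pos -2: 'g' != 'a' (stop)
LCS = "h" (length 1)


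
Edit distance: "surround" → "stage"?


Word 1: "surround" (length 8)
Word 2: "stage" (length 5)
One optimal edit sequence (insert/delete/substitute each cost 1):
  1. keep 's'
  2. delete 'u'  (+1)
  3. delete 'r'  (+1)
  4. delete 'r'  (+1)
  5. substitute 'o' -> 't'  (+1)
  6. substitute 'u' -> 'a'  (+1)
  7. substitute 'n' -> 'g'  (+1)
  8. substitute 'd' -> 'e'  (+1)
Total edit operations: 7
Edit distance = 7


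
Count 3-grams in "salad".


Word: "salad" (length 5)
Number of 3-grams = length - 3 + 1 = 5 - 3 + 1
= 3


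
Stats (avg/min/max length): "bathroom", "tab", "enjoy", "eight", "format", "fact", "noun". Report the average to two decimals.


Lengths: "bathroom"=8, "tab"=3, "enjoy"=5, "eight"=5, "format"=6, "fact"=4, "noun"=4
Sum = 35, Count = 7
Average = 35/7 = 5.00
= avg=5.00, min=3, max=8


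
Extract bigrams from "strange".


Word: "strange" (length 7)
Number of bigrams = 7 - 2 + 1 = 6
  Position 0: "st"
  Position 1: "tr"
  Position 2: "ra"
  Position 3: "an"
  Position 4: "ng"
  Position 5: "ge"
Bigrams = "st", "tr", "ra", "an", "ng", "ge"


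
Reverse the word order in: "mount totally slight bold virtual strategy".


Original: "mount totally slight bold virtual strategy"
Words (1..n): mount | totally | slight | bold | virtual | strategy
Reversed (n..1): strategy | virtual | bold | slight | totally | mount
Result = "strategy virtual bold slight totally mount"
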